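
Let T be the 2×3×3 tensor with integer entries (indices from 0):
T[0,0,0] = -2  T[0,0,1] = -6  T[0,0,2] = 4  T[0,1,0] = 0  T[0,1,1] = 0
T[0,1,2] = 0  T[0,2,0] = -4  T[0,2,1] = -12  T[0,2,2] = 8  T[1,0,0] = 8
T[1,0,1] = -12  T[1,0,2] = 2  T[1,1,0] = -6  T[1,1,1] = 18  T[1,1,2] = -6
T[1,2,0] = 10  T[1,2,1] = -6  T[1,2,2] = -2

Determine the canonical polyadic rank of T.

2

Lower bound: the mode-3 unfolding of T (rows indexed by k, columns by (i,j) = (0,0), (0,1), (0,2), (1,0), (1,1), (1,2)) is [[-2, 0, -4, 8, -6, 10], [-6, 0, -12, -12, 18, -6], [4, 0, 8, 2, -6, -2]].
There the 2×2 minor on rows k ∈ {0, 1}, columns (i,j) ∈ {(0,0), (1,0)} is det [[-2, 8], [-6, -12]] = 72 ≠ 0, so this unfolding has rank ≥ 2; CP rank is at least every unfolding rank, so rank(T) ≥ 2. (Flattening ranks never certify an upper bound on CP rank; for that we must actually write T with 2 rank-1 terms.)
Upper bound — finding two terms. Write S_k = T[:,:,k] for the frontal slices: S₀ = [[-2, 0, -4], [8, -6, 10]], S₁ = [[-6, 0, -12], [-12, 18, -6]], S₂ = [[4, 0, 8], [2, -6, -2]].
If T = a₁ (x) b₁ (x) c₁ + a₂ (x) b₂ (x) c₂ then each S_k = c₁[k]·a₁b₁ᵀ + c₂[k]·a₂b₂ᵀ. S₀ and S₁ are linearly independent, so a₁b₁ᵀ and a₂b₂ᵀ must span the same plane of matrices: they are the rank-1 matrices of the form x·S₀ + y·S₁.
The 2×2 minor of x·S₀ + y·S₁ on rows {0,1}, columns {0,1} is 12·x² − 108·y² = 12·(x − 3·y)(x + 3·y), vanishing at (x:y) = (3:1) and (3:-1).
M₁ = 3·S₀ + S₁ = [[-12, 0, -24], [12, 0, 24]] = (-12)·(1, -1)(1, 0, 2)ᵀ and M₂ = 3·S₀ − S₁ = [[0, 0, 0], [36, -36, 36]] = 36·(0, 1)(1, -1, 1)ᵀ, so take a₁ = (1, -1), b₁ = (1, 0, 2), a₂ = (0, 1), b₂ = (1, -1, 1).
Each slice is an integer combination of E₁ = a₁b₁ᵀ and E₂ = a₂b₂ᵀ: S₀ = −2·E₁ + 6·E₂, S₁ = −6·E₁ − 18·E₂, S₂ = 4·E₁ + 6·E₂; reading off coefficients, c₁ = (-2, -6, 4) and c₂ = (6, -18, 6).
Hence T = (1, -1) (x) (1, 0, 2) (x) (-2, -6, 4) + (0, 1) (x) (1, -1, 1) (x) (6, -18, 6), so rank(T) ≤ 2.
These bounds meet, so rank(T) = 2.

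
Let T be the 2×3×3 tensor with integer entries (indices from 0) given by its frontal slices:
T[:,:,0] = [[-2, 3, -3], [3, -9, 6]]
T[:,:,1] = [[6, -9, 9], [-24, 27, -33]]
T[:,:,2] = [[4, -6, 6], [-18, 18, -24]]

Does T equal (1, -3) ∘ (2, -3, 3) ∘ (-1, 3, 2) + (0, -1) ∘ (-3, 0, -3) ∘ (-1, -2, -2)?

Yes

Reconstruct entrywise from the claimed factors. For example, T[1,2,2] = -24 and Σₗ aₗ[1]bₗ[2]cₗ[2] = (-3)·(3)·(2) + (-1)·(-3)·(-2) = -24; checking all 18 entries, every one matches. The claim holds.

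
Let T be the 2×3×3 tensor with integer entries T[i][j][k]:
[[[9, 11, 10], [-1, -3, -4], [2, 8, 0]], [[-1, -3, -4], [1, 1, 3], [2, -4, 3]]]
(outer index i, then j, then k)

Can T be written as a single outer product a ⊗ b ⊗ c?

No

The mode-3 unfolding of T (rows indexed by k, columns by (i,j) = (0,0), (0,1), (0,2), (1,0), (1,1), (1,2)) is [[9, -1, 2, -1, 1, 2], [11, -3, 8, -3, 1, -4], [10, -4, 0, -4, 3, 3]].
There the 3×3 minor on rows k ∈ {0, 1, 2}, columns (i,j) ∈ {(0,0), (0,1), (0,2)} is det [[9, -1, 2], [11, -3, 8], [10, -4, 0]] = 180 ≠ 0, so this unfolding has rank ≥ 3; CP rank is at least every unfolding rank, so rank(T) ≥ 3.
In particular rank(T) ≥ 3 > 1, so T is not rank-1.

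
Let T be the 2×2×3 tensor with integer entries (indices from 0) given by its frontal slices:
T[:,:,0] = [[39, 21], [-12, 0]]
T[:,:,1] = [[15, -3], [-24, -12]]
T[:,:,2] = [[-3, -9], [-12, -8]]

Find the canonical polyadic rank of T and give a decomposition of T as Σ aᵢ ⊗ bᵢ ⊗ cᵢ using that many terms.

rank(T) = 2

Lower bound: the mode-1 unfolding of T (rows indexed by i, columns by (j,k) = (0,0), (0,1), (0,2), (1,0), (1,1), (1,2)) is [[39, 15, -3, 21, -3, -9], [-12, -24, -12, 0, -12, -8]].
There the 2×2 minor on rows i ∈ {0, 1}, columns (j,k) ∈ {(0,0), (0,1)} is det [[39, 15], [-12, -24]] = -756 ≠ 0, so this unfolding has rank ≥ 2; CP rank is at least every unfolding rank, so rank(T) ≥ 2. (Unfolding ranks only ever bound the CP rank from below — rank(T) can be strictly larger than all of them — so the matching upper bound has to come from an explicit 2-term decomposition.)
Upper bound — finding two terms. Write S_k = T[:,:,k] for the frontal slices: S₀ = [[39, 21], [-12, 0]], S₁ = [[15, -3], [-24, -12]], S₂ = [[-3, -9], [-12, -8]].
If T = a₁ ⊗ b₁ ⊗ c₁ + a₂ ⊗ b₂ ⊗ c₂ then each S_k = c₁[k]·a₁b₁ᵀ + c₂[k]·a₂b₂ᵀ. S₀ and S₁ are linearly independent, so a₁b₁ᵀ and a₂b₂ᵀ must span the same plane of matrices: they are the rank-1 matrices of the form x·S₀ + y·S₁.
det(x·S₀ + y·S₁) is 252·x² − 252·y² = 252·(x − y)(x + y), vanishing at (x:y) = (1:1) and (1:-1).
M₁ = S₀ + S₁ = [[54, 18], [-36, -12]] = 6·[3, -2][3, 1]ᵀ and M₂ = S₀ − S₁ = [[24, 24], [12, 12]] = 12·[2, 1][1, 1]ᵀ, so take a₁ = [3, -2], b₁ = [3, 1], a₂ = [2, 1], b₂ = [1, 1].
Each slice is an integer combination of E₁ = a₁b₁ᵀ and E₂ = a₂b₂ᵀ: S₀ = 3·E₁ + 6·E₂, S₁ = 3·E₁ − 6·E₂, S₂ = E₁ − 6·E₂; reading off coefficients, c₁ = [3, 3, 1] and c₂ = [6, -6, -6].
Hence T = [3, -2] ⊗ [3, 1] ⊗ [3, 3, 1] + [2, 1] ⊗ [1, 1] ⊗ [6, -6, -6], so rank(T) ≤ 2.
These bounds meet, so rank(T) = 2.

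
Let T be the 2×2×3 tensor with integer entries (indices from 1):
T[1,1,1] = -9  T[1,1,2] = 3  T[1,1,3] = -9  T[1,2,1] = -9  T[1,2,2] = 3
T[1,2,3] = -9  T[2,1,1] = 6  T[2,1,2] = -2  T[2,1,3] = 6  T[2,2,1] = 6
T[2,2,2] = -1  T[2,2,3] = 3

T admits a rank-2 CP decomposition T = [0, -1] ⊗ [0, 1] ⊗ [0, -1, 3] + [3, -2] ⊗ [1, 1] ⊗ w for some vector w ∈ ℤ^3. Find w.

w = [-3, 1, -3]

Subtract the known terms from T to get the rank-1 residual R = [3, -2] ⊗ [1, 1] ⊗ w, so R[i,j,k] = a[i]·b[j]·w[k]. Pick indices with nonzero a[1]·b[1] = (3)·(1) = 3. Only the fibre through (1,1,·) is needed: R[1,1,:] = T[1,1,:] − Σₗ aₗ[1]bₗ[1]cₗ = [-9, 3, -9] − (0)·(0)·[0, -1, 3] = [-9, 3, -9]. Then w[k] = R[1,1,k] / 3 for each k, giving w = [-9, 3, -9] / 3 = [-3, 1, -3].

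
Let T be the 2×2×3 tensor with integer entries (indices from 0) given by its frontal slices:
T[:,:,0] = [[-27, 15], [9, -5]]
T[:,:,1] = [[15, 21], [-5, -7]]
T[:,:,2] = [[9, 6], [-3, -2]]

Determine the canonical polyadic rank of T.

2

Lower bound: in the mode-3 unfolding of T (rows indexed by k, columns by (i,j)) the 2×2 minor on rows k ∈ {0, 1}, columns (i,j) ∈ {(0,0), (0,1)} is det [[-27, 15], [15, 21]] = -792 ≠ 0, so that unfolding has rank ≥ 2 and hence rank(T) ≥ 2 (CP rank is at least every unfolding rank, though it can be larger).
Upper bound: T[i,:,:] = a[i]·M for every slice, with a = [3, -1] and M = [[-9, 5, 3], [5, 7, 2]] (rows j, columns k).
Splitting M by its rows (j = 0, 1), M = [1, 0][-9, 5, 3]ᵀ + [0, 1][5, 7, 2]ᵀ.
Hence T = [3, -1] ⊗ [1, 0] ⊗ [-9, 5, 3] + [3, -1] ⊗ [0, 1] ⊗ [5, 7, 2], so rank(T) ≤ 2.
These bounds meet, so rank(T) = 2.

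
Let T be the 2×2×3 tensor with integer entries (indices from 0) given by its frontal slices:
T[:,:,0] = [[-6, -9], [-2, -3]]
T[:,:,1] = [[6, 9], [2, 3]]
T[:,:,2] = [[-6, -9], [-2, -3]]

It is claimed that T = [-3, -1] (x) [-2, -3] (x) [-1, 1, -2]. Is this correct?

Reconstruct entry (0,0,2) from the claimed factors: Σₗ aₗ[0]bₗ[0]cₗ[2] = (-3)·(-2)·(-2) = -12, but T[0,0,2] = -6. The claim is false.

No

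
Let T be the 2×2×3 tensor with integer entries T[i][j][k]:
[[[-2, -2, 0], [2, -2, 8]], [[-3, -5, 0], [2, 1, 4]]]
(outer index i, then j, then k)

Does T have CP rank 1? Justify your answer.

No

The mode-3 unfolding of T (rows indexed by k, columns by (i,j) = (0,0), (0,1), (1,0), (1,1)) is [[-2, 2, -3, 2], [-2, -2, -5, 1], [0, 8, 0, 4]].
There the 3×3 minor on rows k ∈ {0, 1, 2}, columns (i,j) ∈ {(0,0), (0,1), (1,0)} is det [[-2, 2, -3], [-2, -2, -5], [0, 8, 0]] = -32 ≠ 0, so this unfolding has rank ≥ 3; CP rank is at least every unfolding rank, so rank(T) ≥ 3.
In particular rank(T) ≥ 3 > 1, so T is not rank-1.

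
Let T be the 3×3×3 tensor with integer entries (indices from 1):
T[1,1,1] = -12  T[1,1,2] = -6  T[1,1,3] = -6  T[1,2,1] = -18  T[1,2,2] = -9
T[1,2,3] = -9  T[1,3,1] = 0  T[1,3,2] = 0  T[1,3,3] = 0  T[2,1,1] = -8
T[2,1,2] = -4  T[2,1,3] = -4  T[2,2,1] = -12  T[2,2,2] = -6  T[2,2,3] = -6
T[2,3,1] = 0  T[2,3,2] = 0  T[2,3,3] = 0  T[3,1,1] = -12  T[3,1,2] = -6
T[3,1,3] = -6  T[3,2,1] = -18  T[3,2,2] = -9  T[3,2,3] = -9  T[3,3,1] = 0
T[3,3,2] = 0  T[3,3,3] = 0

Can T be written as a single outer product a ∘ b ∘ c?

If T = a ∘ b ∘ c then every fibre of T is a multiple of the corresponding factor, so read the factors off the fibres through the nonzero entry T[1,1,1] = -12.
The mode-1 fibre T[:,1,1] = [-12, -8, -12] gives a = (3, 2, 3) (primitive direction); the mode-2 fibre T[1,:,1] = [-12, -18, 0] gives b = (2, 3, 0); then c[k] = T[1,1,k] / (a[1]·b[1]) = [-12, -6, -6] / 6 = (-2, -1, -1).
Expanding (3, 2, 3) ∘ (2, 3, 0) ∘ (-2, -1, -1) reproduces all 27 entries of T, so T = (3, 2, 3) ∘ (2, 3, 0) ∘ (-2, -1, -1) and rank(T) ≤ 1.
Equivalently every frontal slice T[:,:,k] is c[k] times the rank-1 matrix (3, 2, 3) ∘ (2, 3, 0). So T has rank 1 (it is nonzero).

Yes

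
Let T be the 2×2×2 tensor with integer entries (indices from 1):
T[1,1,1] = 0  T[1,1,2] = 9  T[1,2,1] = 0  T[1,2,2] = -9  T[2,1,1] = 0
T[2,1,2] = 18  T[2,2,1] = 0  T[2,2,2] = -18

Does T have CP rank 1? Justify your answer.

Yes

The mode-1 fibre T[:,1,2] = [9, 18] gives a = [1, 2] (primitive direction); the mode-2 fibre T[1,:,2] = [9, -9] gives b = [1, -1]; then c[k] = T[1,1,k] / (a[1]·b[1]) = [0, 9] / 1 = [0, 9].
Expanding [1, 2] ⊗ [1, -1] ⊗ [0, 9] reproduces all 8 entries of T, so T = [1, 2] ⊗ [1, -1] ⊗ [0, 9] and rank(T) ≤ 1.
Equivalently every frontal slice T[:,:,k] is c[k] times the rank-1 matrix [1, 2] ⊗ [1, -1]. So T has rank 1 (it is nonzero).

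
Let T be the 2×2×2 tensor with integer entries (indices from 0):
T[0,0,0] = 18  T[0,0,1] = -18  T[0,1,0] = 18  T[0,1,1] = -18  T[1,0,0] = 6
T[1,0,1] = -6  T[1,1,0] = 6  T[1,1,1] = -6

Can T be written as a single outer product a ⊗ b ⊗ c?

Yes

The mode-1 fibre T[:,0,0] = [18, 6] gives a = [3, 1] (primitive direction); the mode-2 fibre T[0,:,0] = [18, 18] gives b = [1, 1]; then c[k] = T[0,0,k] / (a[0]·b[0]) = [18, -18] / 3 = [6, -6].
Expanding [3, 1] ⊗ [1, 1] ⊗ [6, -6] reproduces all 8 entries of T, so T = [3, 1] ⊗ [1, 1] ⊗ [6, -6] and rank(T) ≤ 1.
Equivalently every frontal slice T[:,:,k] is c[k] times the rank-1 matrix [3, 1] ⊗ [1, 1]. So T has rank 1 (it is nonzero).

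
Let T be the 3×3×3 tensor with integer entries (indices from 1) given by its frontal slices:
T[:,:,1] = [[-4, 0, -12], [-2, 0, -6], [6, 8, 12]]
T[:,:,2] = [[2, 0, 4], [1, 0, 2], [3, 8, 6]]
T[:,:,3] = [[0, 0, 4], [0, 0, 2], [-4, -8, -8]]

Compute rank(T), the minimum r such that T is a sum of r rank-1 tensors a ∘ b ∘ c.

Lower bound: in the mode-2 unfolding of T (rows indexed by j, columns by (i,k)) the 3×3 minor on rows j ∈ {1, 2, 3}, columns (i,k) ∈ {(1,1), (1,2), (3,1)} is det [[-4, 2, 6], [0, 0, 8], [-12, 4, 12]] = -64 ≠ 0, so that unfolding has rank ≥ 3 and hence rank(T) ≥ 3 (CP rank is at least every unfolding rank, though it can be larger).
Upper bound: T is a sum of 3 rank-1 terms, T = [0, 0, 1] ∘ [1, 2, 2] ∘ [4, 4, -4] + [2, 1, -1] ∘ [1, 0, 2] ∘ [-2, 1, 0] + [2, 1, 0] ∘ [0, 0, 1] ∘ [-2, 0, 2] (one valid choice — decompositions are not unique — normalised so each a, b is primitive with positive first nonzero entry; check it by expanding all entries), so rank(T) ≤ 3.
These bounds meet, so rank(T) = 3.

3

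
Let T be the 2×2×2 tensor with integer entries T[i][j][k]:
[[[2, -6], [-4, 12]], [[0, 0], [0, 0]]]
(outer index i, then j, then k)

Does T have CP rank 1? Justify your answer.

Yes

If T = a ⊗ b ⊗ c then every fibre of T is a multiple of the corresponding factor, so read the factors off the fibres through the nonzero entry T[0,0,0] = 2.
The mode-1 fibre T[:,0,0] = [2, 0] gives a = (1, 0) (primitive direction); the mode-2 fibre T[0,:,0] = [2, -4] gives b = (1, -2); then c[k] = T[0,0,k] / (a[0]·b[0]) = [2, -6] / 1 = (2, -6).
Expanding (1, 0) ⊗ (1, -2) ⊗ (2, -6) reproduces all 8 entries of T, so T = (1, 0) ⊗ (1, -2) ⊗ (2, -6) and rank(T) ≤ 1.
Equivalently every frontal slice T[:,:,k] is c[k] times the rank-1 matrix (1, 0) ⊗ (1, -2). So T has rank 1 (it is nonzero).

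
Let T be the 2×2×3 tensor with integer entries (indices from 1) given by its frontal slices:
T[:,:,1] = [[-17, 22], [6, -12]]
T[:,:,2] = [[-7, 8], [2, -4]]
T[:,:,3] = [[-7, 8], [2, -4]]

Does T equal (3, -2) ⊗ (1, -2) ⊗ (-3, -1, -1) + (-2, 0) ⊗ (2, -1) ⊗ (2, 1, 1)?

Reconstruct entrywise from the claimed factors. For example, T[1,1,1] = -17 and Σₗ aₗ[1]bₗ[1]cₗ[1] = (3)·(1)·(-3) + (-2)·(2)·(2) = -17; checking all 12 entries, every one matches. The claim holds.

Yes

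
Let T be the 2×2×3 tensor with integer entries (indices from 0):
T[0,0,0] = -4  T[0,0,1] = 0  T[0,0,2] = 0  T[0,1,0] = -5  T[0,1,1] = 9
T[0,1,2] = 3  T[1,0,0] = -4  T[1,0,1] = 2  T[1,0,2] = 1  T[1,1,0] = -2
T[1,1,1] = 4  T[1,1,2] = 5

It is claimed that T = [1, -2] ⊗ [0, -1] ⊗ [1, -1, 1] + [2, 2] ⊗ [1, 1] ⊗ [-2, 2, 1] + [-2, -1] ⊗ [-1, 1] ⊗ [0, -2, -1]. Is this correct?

Yes

Reconstruct entrywise from the claimed factors. For example, T[0,1,2] = 3 and Σₗ aₗ[0]bₗ[1]cₗ[2] = (1)·(-1)·(1) + (2)·(1)·(1) + (-2)·(1)·(-1) = 3; checking all 12 entries, every one matches. The claim holds.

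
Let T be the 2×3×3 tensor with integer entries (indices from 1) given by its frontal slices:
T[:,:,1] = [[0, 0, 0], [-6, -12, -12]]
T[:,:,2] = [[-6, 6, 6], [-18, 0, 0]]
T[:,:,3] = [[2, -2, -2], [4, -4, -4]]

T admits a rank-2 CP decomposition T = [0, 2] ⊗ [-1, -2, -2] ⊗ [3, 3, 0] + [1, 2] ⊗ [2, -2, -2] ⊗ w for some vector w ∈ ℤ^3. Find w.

w = [0, -3, 1]

Subtract the known terms from T to get the rank-1 residual R = [1, 2] ⊗ [2, -2, -2] ⊗ w, so R[i,j,k] = a[i]·b[j]·w[k]. Pick indices with nonzero a[1]·b[1] = (1)·(2) = 2. Only the fibre through (1,1,·) is needed: R[1,1,:] = T[1,1,:] − Σₗ aₗ[1]bₗ[1]cₗ = [0, -6, 2] − (0)·(-1)·[3, 3, 0] = [0, -6, 2]. Then w[k] = R[1,1,k] / 2 for each k, giving w = [0, -6, 2] / 2 = [0, -3, 1].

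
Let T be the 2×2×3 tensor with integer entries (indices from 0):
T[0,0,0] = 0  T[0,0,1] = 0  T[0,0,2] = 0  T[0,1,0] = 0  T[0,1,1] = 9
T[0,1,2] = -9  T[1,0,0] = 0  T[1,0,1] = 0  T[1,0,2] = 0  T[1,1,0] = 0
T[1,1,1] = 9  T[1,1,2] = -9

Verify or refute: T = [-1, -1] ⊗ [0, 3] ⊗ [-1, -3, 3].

No

Reconstruct entry (0,1,0) from the claimed factors: Σₗ aₗ[0]bₗ[1]cₗ[0] = (-1)·(3)·(-1) = 3, but T[0,1,0] = 0. The claim is false.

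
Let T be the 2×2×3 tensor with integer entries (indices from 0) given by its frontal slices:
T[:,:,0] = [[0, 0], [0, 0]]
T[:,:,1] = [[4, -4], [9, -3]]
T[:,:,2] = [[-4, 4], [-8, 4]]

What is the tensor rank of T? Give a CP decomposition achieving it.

Lower bound: the mode-1 unfolding of T (rows indexed by i, columns by (j,k) = (0,0), (0,1), (0,2), (1,0), (1,1), (1,2)) is [[0, 4, -4, 0, -4, 4], [0, 9, -8, 0, -3, 4]].
There the 2×2 minor on rows i ∈ {0, 1}, columns (j,k) ∈ {(0,1), (0,2)} is det [[4, -4], [9, -8]] = 4 ≠ 0, so this unfolding has rank ≥ 2; CP rank is at least every unfolding rank, so rank(T) ≥ 2. (Flattening ranks never certify an upper bound on CP rank; for that we must actually write T with 2 rank-1 terms.)
Upper bound — finding two terms. Write S_k = T[:,:,k] for the frontal slices: S₀ = [[0, 0], [0, 0]], S₁ = [[4, -4], [9, -3]], S₂ = [[-4, 4], [-8, 4]].
If T = a₁ ⊗ b₁ ⊗ c₁ + a₂ ⊗ b₂ ⊗ c₂ then each S_k = c₁[k]·a₁b₁ᵀ + c₂[k]·a₂b₂ᵀ. S₁ and S₂ are linearly independent, so a₁b₁ᵀ and a₂b₂ᵀ must span the same plane of matrices: they are the rank-1 matrices of the form x·S₁ + y·S₂.
det(x·S₁ + y·S₂) is 24·x² − 40·xy + 16·y² = 8·(3·x − 2·y)(x − y), vanishing at (x:y) = (2:3) and (1:1).
M₁ = 2·S₁ + 3·S₂ = [[-4, 4], [-6, 6]] = (-2)·[2, 3][1, -1]ᵀ and M₂ = S₁ + S₂ = [[0, 0], [1, 1]] = [0, 1][1, 1]ᵀ, so take a₁ = [2, 3], b₁ = [1, -1], a₂ = [0, 1], b₂ = [1, 1].
Each slice is an integer combination of E₁ = a₁b₁ᵀ and E₂ = a₂b₂ᵀ: S₀ = 0, S₁ = 2·E₁ + 3·E₂, S₂ = −2·E₁ − 2·E₂; reading off coefficients, c₁ = [0, 2, -2] and c₂ = [0, 3, -2].
Hence T = [2, 3] ⊗ [1, -1] ⊗ [0, 2, -2] + [0, 1] ⊗ [1, 1] ⊗ [0, 3, -2], so rank(T) ≤ 2.
These bounds meet, so rank(T) = 2.
Check entry T[1,0,2] = -8: (3)·(1)·(-2) + (1)·(1)·(-2) = -8.

rank(T) = 2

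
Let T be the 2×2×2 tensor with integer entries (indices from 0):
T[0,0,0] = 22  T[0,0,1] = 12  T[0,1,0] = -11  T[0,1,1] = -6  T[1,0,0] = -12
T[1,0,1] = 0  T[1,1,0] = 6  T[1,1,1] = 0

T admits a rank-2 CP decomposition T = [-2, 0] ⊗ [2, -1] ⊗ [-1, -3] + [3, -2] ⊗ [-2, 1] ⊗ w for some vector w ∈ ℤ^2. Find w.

w = [-3, 0]

Subtract the known terms from T to get the rank-1 residual R = [3, -2] ⊗ [-2, 1] ⊗ w, so R[i,j,k] = a[i]·b[j]·w[k]. Pick indices with nonzero a[0]·b[0] = (3)·(-2) = -6. Only the fibre through (0,0,·) is needed: R[0,0,:] = T[0,0,:] − Σₗ aₗ[0]bₗ[0]cₗ = [22, 12] − (-2)·(2)·[-1, -3] = [18, 0]. Then w[k] = R[0,0,k] / -6 for each k, giving w = [18, 0] / -6 = [-3, 0].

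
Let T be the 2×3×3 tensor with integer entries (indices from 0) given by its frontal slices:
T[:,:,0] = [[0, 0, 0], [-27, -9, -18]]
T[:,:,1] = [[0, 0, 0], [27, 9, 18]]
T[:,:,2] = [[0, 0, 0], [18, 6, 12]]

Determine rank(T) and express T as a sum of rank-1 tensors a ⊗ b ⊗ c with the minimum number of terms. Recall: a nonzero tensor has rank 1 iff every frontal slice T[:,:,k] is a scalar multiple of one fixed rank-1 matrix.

rank(T) = 1

Lower bound: T ≠ 0 (e.g. T[1,0,0] = -27), so rank(T) ≥ 1.
Upper bound: if T = a ⊗ b ⊗ c then every fibre of T is a multiple of the corresponding factor, so read the factors off the fibres through the nonzero entry T[1,0,0] = -27.
The mode-1 fibre T[:,0,0] = [0, -27] gives a = (0, 1) (primitive direction); the mode-2 fibre T[1,:,0] = [-27, -9, -18] gives b = (3, 1, 2); then c[k] = T[1,0,k] / (a[1]·b[0]) = [-27, 27, 18] / 3 = (-9, 9, 6).
Expanding (0, 1) ⊗ (3, 1, 2) ⊗ (-9, 9, 6) reproduces all 18 entries of T, so T = (0, 1) ⊗ (3, 1, 2) ⊗ (-9, 9, 6) and rank(T) ≤ 1.
These bounds meet, so rank(T) = 1.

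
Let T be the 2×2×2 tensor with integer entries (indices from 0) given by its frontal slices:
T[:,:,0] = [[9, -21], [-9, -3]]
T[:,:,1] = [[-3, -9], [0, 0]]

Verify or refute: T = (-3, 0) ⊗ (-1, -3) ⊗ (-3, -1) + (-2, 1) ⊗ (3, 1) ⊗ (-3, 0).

Yes

Reconstruct entrywise from the claimed factors. For example, T[0,0,1] = -3 and Σₗ aₗ[0]bₗ[0]cₗ[1] = (-3)·(-1)·(-1) + (-2)·(3)·(0) = -3; checking all 8 entries, every one matches. The claim holds.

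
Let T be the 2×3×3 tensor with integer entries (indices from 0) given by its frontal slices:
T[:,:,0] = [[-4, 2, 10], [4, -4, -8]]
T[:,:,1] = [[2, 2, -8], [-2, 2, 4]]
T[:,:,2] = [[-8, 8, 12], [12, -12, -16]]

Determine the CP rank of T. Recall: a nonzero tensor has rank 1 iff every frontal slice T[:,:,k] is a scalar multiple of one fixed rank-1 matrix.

3

Lower bound: the mode-2 unfolding of T (rows indexed by j, columns by (i,k) = (0,0), (0,1), (0,2), (1,0), (1,1), (1,2)) is [[-4, 2, -8, 4, -2, 12], [2, 2, 8, -4, 2, -12], [10, -8, 12, -8, 4, -16]].
There the 3×3 minor on rows j ∈ {0, 1, 2}, columns (i,k) ∈ {(0,0), (0,1), (0,2)} is det [[-4, 2, -8], [2, 2, 8], [10, -8, 12]] = 48 ≠ 0, so this unfolding has rank ≥ 3; CP rank is at least every unfolding rank, so rank(T) ≥ 3. (Flattening ranks never certify an upper bound on CP rank; for that we must actually write T with 3 rank-1 terms.)
Upper bound: T is a sum of 3 rank-1 terms, T = [1, -2] ⊗ [1, -1, -1] ⊗ [0, 0, -4] + [1, -1] ⊗ [1, -1, -2] ⊗ [-4, 2, -4] + [1, 0] ⊗ [0, 1, -1] ⊗ [-2, 4, 0] (written with every a and b primitive with positive leading entry and the scale carried by c; CP decompositions are not unique, and this one is verified by expanding entrywise), so rank(T) ≤ 3.
These bounds meet, so rank(T) = 3.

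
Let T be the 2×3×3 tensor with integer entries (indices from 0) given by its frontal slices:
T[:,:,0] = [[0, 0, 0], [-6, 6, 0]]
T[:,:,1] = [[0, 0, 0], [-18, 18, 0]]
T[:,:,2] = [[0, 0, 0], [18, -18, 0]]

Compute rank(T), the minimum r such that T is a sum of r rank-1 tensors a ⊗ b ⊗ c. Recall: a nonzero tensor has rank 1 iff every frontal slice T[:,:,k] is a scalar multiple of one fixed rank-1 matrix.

1

Lower bound: T ≠ 0 (e.g. T[1,0,0] = -6), so rank(T) ≥ 1.
Upper bound: if T = a ⊗ b ⊗ c then every fibre of T is a multiple of the corresponding factor, so read the factors off the fibres through the nonzero entry T[1,0,0] = -6.
The mode-1 fibre T[:,0,0] = [0, -6] gives a = [0, 1] (primitive direction); the mode-2 fibre T[1,:,0] = [-6, 6, 0] gives b = [1, -1, 0]; then c[k] = T[1,0,k] / (a[1]·b[0]) = [-6, -18, 18] / 1 = [-6, -18, 18].
Expanding [0, 1] ⊗ [1, -1, 0] ⊗ [-6, -18, 18] reproduces all 18 entries of T, so T = [0, 1] ⊗ [1, -1, 0] ⊗ [-6, -18, 18] and rank(T) ≤ 1.
These bounds meet, so rank(T) = 1.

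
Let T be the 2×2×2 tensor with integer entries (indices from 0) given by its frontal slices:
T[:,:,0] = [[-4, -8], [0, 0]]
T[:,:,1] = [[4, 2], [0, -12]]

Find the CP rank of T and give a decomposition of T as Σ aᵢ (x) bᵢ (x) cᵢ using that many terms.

Lower bound: the mode-2 unfolding of T (rows indexed by j, columns by (i,k) = (0,0), (0,1), (1,0), (1,1)) is [[-4, 4, 0, 0], [-8, 2, 0, -12]].
There the 2×2 minor on rows j ∈ {0, 1}, columns (i,k) ∈ {(0,0), (0,1)} is det [[-4, 4], [-8, 2]] = 24 ≠ 0, so this unfolding has rank ≥ 2; CP rank is at least every unfolding rank, so rank(T) ≥ 2. (Flattening ranks never certify an upper bound on CP rank; for that we must actually write T with 2 rank-1 terms.)
Upper bound — finding two terms. Write S_k = T[:,:,k] for the frontal slices: S₀ = [[-4, -8], [0, 0]], S₁ = [[4, 2], [0, -12]].
If T = a₁ (x) b₁ (x) c₁ + a₂ (x) b₂ (x) c₂ then each S_k = c₁[k]·a₁b₁ᵀ + c₂[k]·a₂b₂ᵀ. S₀ and S₁ are linearly independent, so a₁b₁ᵀ and a₂b₂ᵀ must span the same plane of matrices: they are the rank-1 matrices of the form x·S₀ + y·S₁.
det(x·S₀ + y·S₁) is 48·xy − 48·y² = 48·(x − y)(y), vanishing at (x:y) = (1:1) and (1:0).
M₁ = S₀ + S₁ = [[0, -6], [0, -12]] = (-6)·[1, 2][0, 1]ᵀ and M₂ = S₀ = [[-4, -8], [0, 0]] = (-4)·[1, 0][1, 2]ᵀ, so take a₁ = [1, 2], b₁ = [0, 1], a₂ = [1, 0], b₂ = [1, 2].
Each slice is an integer combination of E₁ = a₁b₁ᵀ and E₂ = a₂b₂ᵀ: S₀ = −4·E₂, S₁ = −6·E₁ + 4·E₂; reading off coefficients, c₁ = [0, -6] and c₂ = [-4, 4].
Hence T = [1, 2] (x) [0, 1] (x) [0, -6] + [1, 0] (x) [1, 2] (x) [-4, 4], so rank(T) ≤ 2.
These bounds meet, so rank(T) = 2.

rank(T) = 2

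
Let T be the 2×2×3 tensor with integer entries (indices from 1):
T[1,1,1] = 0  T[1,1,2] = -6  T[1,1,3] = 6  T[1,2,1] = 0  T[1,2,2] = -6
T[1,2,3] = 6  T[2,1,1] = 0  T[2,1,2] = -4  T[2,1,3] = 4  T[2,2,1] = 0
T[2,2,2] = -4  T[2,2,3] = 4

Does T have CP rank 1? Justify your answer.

Yes

If T = a ⊗ b ⊗ c then every fibre of T is a multiple of the corresponding factor, so read the factors off the fibres through the nonzero entry T[1,1,2] = -6.
The mode-1 fibre T[:,1,2] = [-6, -4] gives a = [3, 2] (primitive direction); the mode-2 fibre T[1,:,2] = [-6, -6] gives b = [1, 1]; then c[k] = T[1,1,k] / (a[1]·b[1]) = [0, -6, 6] / 3 = [0, -2, 2].
Expanding [3, 2] ⊗ [1, 1] ⊗ [0, -2, 2] reproduces all 12 entries of T, so T = [3, 2] ⊗ [1, 1] ⊗ [0, -2, 2] and rank(T) ≤ 1.
Equivalently every frontal slice T[:,:,k] is c[k] times the rank-1 matrix [3, 2] ⊗ [1, 1]. So T has rank 1 (it is nonzero).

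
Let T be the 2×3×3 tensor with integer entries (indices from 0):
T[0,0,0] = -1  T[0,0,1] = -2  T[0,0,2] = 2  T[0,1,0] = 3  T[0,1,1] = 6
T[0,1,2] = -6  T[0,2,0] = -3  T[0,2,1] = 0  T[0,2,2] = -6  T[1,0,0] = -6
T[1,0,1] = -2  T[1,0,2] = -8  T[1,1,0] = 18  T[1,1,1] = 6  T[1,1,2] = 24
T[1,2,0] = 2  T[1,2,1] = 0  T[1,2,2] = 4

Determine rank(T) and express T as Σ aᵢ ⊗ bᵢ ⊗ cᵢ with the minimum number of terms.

Lower bound: the mode-2 unfolding of T (rows indexed by j, columns by (i,k) = (0,0), (0,1), (0,2), (1,0), (1,1), (1,2)) is [[-1, -2, 2, -6, -2, -8], [3, 6, -6, 18, 6, 24], [-3, 0, -6, 2, 0, 4]].
There the 2×2 minor on rows j ∈ {0, 2}, columns (i,k) ∈ {(0,0), (0,1)} is det [[-1, -2], [-3, 0]] = -6 ≠ 0, so this unfolding has rank ≥ 2; CP rank is at least every unfolding rank, so rank(T) ≥ 2. (Flattening ranks never certify an upper bound on CP rank; for that we must actually write T with 2 rank-1 terms.)
Upper bound — finding two terms. Write S_k = T[:,:,k] for the frontal slices: S₀ = [[-1, 3, -3], [-6, 18, 2]], S₁ = [[-2, 6, 0], [-2, 6, 0]], S₂ = [[2, -6, -6], [-8, 24, 4]].
If T = a₁ ⊗ b₁ ⊗ c₁ + a₂ ⊗ b₂ ⊗ c₂ then each S_k = c₁[k]·a₁b₁ᵀ + c₂[k]·a₂b₂ᵀ. S₀ and S₁ are linearly independent, so a₁b₁ᵀ and a₂b₂ᵀ must span the same plane of matrices: they are the rank-1 matrices of the form x·S₀ + y·S₁.
The 2×2 minor of x·S₀ + y·S₁ on rows {0,1}, columns {0,2} is −20·x² − 10·xy = (-10)·(2·x + y)(x), vanishing at (x:y) = (1:-2) and (0:1).
M₁ = S₀ − 2·S₁ = [[3, -9, -3], [-2, 6, 2]] = [3, -2][1, -3, -1]ᵀ and M₂ = S₁ = [[-2, 6, 0], [-2, 6, 0]] = (-2)·[1, 1][1, -3, 0]ᵀ, so take a₁ = [3, -2], b₁ = [1, -3, -1], a₂ = [1, 1], b₂ = [1, -3, 0].
Each slice is an integer combination of E₁ = a₁b₁ᵀ and E₂ = a₂b₂ᵀ: S₀ = E₁ − 4·E₂, S₁ = −2·E₂, S₂ = 2·E₁ − 4·E₂; reading off coefficients, c₁ = [1, 0, 2] and c₂ = [-4, -2, -4].
Hence T = [3, -2] ⊗ [1, -3, -1] ⊗ [1, 0, 2] + [1, 1] ⊗ [1, -3, 0] ⊗ [-4, -2, -4], so rank(T) ≤ 2.
These bounds meet, so rank(T) = 2.

rank(T) = 2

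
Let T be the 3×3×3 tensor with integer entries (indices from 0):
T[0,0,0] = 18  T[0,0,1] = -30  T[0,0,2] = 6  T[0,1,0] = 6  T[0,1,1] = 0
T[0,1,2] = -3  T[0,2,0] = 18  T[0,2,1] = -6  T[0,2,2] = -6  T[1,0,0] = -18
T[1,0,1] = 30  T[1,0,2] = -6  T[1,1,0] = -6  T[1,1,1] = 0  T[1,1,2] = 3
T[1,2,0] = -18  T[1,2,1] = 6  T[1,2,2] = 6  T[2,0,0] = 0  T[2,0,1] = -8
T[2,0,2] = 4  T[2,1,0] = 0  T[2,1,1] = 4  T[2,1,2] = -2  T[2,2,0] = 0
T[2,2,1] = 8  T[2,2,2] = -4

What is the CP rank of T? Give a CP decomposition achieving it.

rank(T) = 2

Lower bound: the mode-3 unfolding of T (rows indexed by k, columns by (i,j) = (0,0), (0,1), (0,2), (1,0), (1,1), (1,2), (2,0), (2,1), (2,2)) is [[18, 6, 18, -18, -6, -18, 0, 0, 0], [-30, 0, -6, 30, 0, 6, -8, 4, 8], [6, -3, -6, -6, 3, 6, 4, -2, -4]].
There the 2×2 minor on rows k ∈ {0, 1}, columns (i,j) ∈ {(0,0), (0,1)} is det [[18, 6], [-30, 0]] = 180 ≠ 0, so this unfolding has rank ≥ 2; CP rank is at least every unfolding rank, so rank(T) ≥ 2. (Unfolding ranks only ever bound the CP rank from below — rank(T) can be strictly larger than all of them — so the matching upper bound has to come from an explicit 2-term decomposition.)
Upper bound — finding two terms. Write S_k = T[:,:,k] for the frontal slices: S₀ = [[18, 6, 18], [-18, -6, -18], [0, 0, 0]], S₁ = [[-30, 0, -6], [30, 0, 6], [-8, 4, 8]], S₂ = [[6, -3, -6], [-6, 3, 6], [4, -2, -4]].
If T = a₁ (x) b₁ (x) c₁ + a₂ (x) b₂ (x) c₂ then each S_k = c₁[k]·a₁b₁ᵀ + c₂[k]·a₂b₂ᵀ. S₀ and S₁ are linearly independent, so a₁b₁ᵀ and a₂b₂ᵀ must span the same plane of matrices: they are the rank-1 matrices of the form x·S₀ + y·S₁.
The 2×2 minor of x·S₀ + y·S₁ on rows {0,2}, columns {0,1} is 120·xy − 120·y² = 120·(x − y)(y), vanishing at (x:y) = (1:1) and (1:0).
M₁ = S₀ + S₁ = [[-12, 6, 12], [12, -6, -12], [-8, 4, 8]] = (-2)·[3, -3, 2][2, -1, -2]ᵀ and M₂ = S₀ = [[18, 6, 18], [-18, -6, -18], [0, 0, 0]] = 6·[1, -1, 0][3, 1, 3]ᵀ, so take a₁ = [3, -3, 2], b₁ = [2, -1, -2], a₂ = [1, -1, 0], b₂ = [3, 1, 3].
Each slice is an integer combination of E₁ = a₁b₁ᵀ and E₂ = a₂b₂ᵀ: S₀ = 6·E₂, S₁ = −2·E₁ − 6·E₂, S₂ = E₁; reading off coefficients, c₁ = [0, -2, 1] and c₂ = [6, -6, 0].
Hence T = [3, -3, 2] (x) [2, -1, -2] (x) [0, -2, 1] + [1, -1, 0] (x) [3, 1, 3] (x) [6, -6, 0], so rank(T) ≤ 2.
These bounds meet, so rank(T) = 2.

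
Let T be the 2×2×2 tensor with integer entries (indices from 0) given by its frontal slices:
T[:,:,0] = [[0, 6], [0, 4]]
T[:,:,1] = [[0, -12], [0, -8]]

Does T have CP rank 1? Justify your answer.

Yes

The mode-1 fibre T[:,1,0] = [6, 4] gives a = [3, 2] (primitive direction); the mode-2 fibre T[0,:,0] = [0, 6] gives b = [0, 1]; then c[k] = T[0,1,k] / (a[0]·b[1]) = [6, -12] / 3 = [2, -4].
Expanding [3, 2] ⊗ [0, 1] ⊗ [2, -4] reproduces all 8 entries of T, so T = [3, 2] ⊗ [0, 1] ⊗ [2, -4] and rank(T) ≤ 1.
Equivalently every frontal slice T[:,:,k] is c[k] times the rank-1 matrix [3, 2] ⊗ [0, 1]. So T has rank 1 (it is nonzero).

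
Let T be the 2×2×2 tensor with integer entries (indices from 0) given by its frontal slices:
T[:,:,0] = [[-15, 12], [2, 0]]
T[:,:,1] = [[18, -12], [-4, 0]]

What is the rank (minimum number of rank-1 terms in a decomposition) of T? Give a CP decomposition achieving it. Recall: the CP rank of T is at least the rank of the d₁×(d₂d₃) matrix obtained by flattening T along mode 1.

rank(T) = 2

Lower bound: in the mode-3 unfolding of T (rows indexed by k, columns by (i,j)) the 2×2 minor on rows k ∈ {0, 1}, columns (i,j) ∈ {(0,0), (0,1)} is det [[-15, 12], [18, -12]] = -36 ≠ 0, so that unfolding has rank ≥ 2 and hence rank(T) ≥ 2 (CP rank is at least every unfolding rank, though it can be larger).
Upper bound: with S_k = T[:,:,k], the two rank-1 terms a₁b₁ᵀ, a₂b₂ᵀ are the rank-1 members of the pencil x·S₀ + y·S₁.
det(x·S₀ + y·S₁) is −24·x² + 72·xy − 48·y² = (-24)·(x − 2·y)(x − y), vanishing at (x:y) = (2:1) and (1:1).
M₁ = 2·S₀ + S₁ = [[-12, 12], [0, 0]] = (-12)·(1, 0)(1, -1)ᵀ and M₂ = S₀ + S₁ = [[3, 0], [-2, 0]] = (3, -2)(1, 0)ᵀ, so take a₁ = (1, 0), b₁ = (1, -1), a₂ = (3, -2), b₂ = (1, 0).
Each slice is an integer combination of E₁ = a₁b₁ᵀ and E₂ = a₂b₂ᵀ: S₀ = −12·E₁ − E₂, S₁ = 12·E₁ + 2·E₂; reading off coefficients, c₁ = (-12, 12) and c₂ = (-1, 2).
Hence T = (1, 0) ⊗ (1, -1) ⊗ (-12, 12) + (3, -2) ⊗ (1, 0) ⊗ (-1, 2), so rank(T) ≤ 2.
These bounds meet, so rank(T) = 2.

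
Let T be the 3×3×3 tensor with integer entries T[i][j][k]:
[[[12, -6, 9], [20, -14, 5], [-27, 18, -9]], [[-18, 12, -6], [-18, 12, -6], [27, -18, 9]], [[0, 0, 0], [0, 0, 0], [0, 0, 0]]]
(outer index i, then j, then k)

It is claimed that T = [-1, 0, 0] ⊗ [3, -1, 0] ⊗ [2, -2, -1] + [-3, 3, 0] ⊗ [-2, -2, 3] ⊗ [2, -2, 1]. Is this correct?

Reconstruct entry (0,0,0) from the claimed factors: Σₗ aₗ[0]bₗ[0]cₗ[0] = (-1)·(3)·(2) + (-3)·(-2)·(2) = 6, but T[0,0,0] = 12. The claim is false.

No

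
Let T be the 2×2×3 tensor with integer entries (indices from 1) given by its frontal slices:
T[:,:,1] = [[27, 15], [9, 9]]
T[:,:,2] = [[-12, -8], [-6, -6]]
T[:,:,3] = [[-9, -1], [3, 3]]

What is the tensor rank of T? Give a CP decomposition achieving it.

Lower bound: the mode-2 unfolding of T (rows indexed by j, columns by (i,k) = (1,1), (1,2), (1,3), (2,1), (2,2), (2,3)) is [[27, -12, -9, 9, -6, 3], [15, -8, -1, 9, -6, 3]].
There the 2×2 minor on rows j ∈ {1, 2}, columns (i,k) ∈ {(1,1), (1,2)} is det [[27, -12], [15, -8]] = -36 ≠ 0, so this unfolding has rank ≥ 2; CP rank is at least every unfolding rank, so rank(T) ≥ 2. (Unfolding ranks only ever bound the CP rank from below — rank(T) can be strictly larger than all of them — so the matching upper bound has to come from an explicit 2-term decomposition.)
Upper bound — finding two terms. Write S_k = T[:,:,k] for the frontal slices: S₁ = [[27, 15], [9, 9]], S₂ = [[-12, -8], [-6, -6]], S₃ = [[-9, -1], [3, 3]].
If T = a₁ (x) b₁ (x) c₁ + a₂ (x) b₂ (x) c₂ then each S_k = c₁[k]·a₁b₁ᵀ + c₂[k]·a₂b₂ᵀ. S₁ and S₂ are linearly independent, so a₁b₁ᵀ and a₂b₂ᵀ must span the same plane of matrices: they are the rank-1 matrices of the form x·S₁ + y·S₂.
det(x·S₁ + y·S₂) is 108·x² − 108·xy + 24·y² = 12·(3·x − 2·y)(3·x − y), vanishing at (x:y) = (2:3) and (1:3).
M₁ = 2·S₁ + 3·S₂ = [[18, 6], [0, 0]] = 6·[1, 0][3, 1]ᵀ and M₂ = S₁ + 3·S₂ = [[-9, -9], [-9, -9]] = (-9)·[1, 1][1, 1]ᵀ, so take a₁ = [1, 0], b₁ = [3, 1], a₂ = [1, 1], b₂ = [1, 1].
Each slice is an integer combination of E₁ = a₁b₁ᵀ and E₂ = a₂b₂ᵀ: S₁ = 6·E₁ + 9·E₂, S₂ = −2·E₁ − 6·E₂, S₃ = −4·E₁ + 3·E₂; reading off coefficients, c₁ = [6, -2, -4] and c₂ = [9, -6, 3].
Hence T = [1, 0] (x) [3, 1] (x) [6, -2, -4] + [1, 1] (x) [1, 1] (x) [9, -6, 3], so rank(T) ≤ 2.
These bounds meet, so rank(T) = 2.

rank(T) = 2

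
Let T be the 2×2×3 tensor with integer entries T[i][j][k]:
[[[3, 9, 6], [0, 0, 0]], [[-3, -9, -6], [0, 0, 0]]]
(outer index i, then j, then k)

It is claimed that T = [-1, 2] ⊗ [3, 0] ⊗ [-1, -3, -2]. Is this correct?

No

Reconstruct entry (1,0,0) from the claimed factors: Σₗ aₗ[1]bₗ[0]cₗ[0] = (2)·(3)·(-1) = -6, but T[1,0,0] = -3. The claim is false.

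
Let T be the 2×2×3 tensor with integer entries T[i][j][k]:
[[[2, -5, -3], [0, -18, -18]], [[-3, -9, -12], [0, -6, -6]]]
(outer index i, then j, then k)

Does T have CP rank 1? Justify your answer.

No

The mode-2 unfolding of T (rows indexed by j, columns by (i,k) = (0,0), (0,1), (0,2), (1,0), (1,1), (1,2)) is [[2, -5, -3, -3, -9, -12], [0, -18, -18, 0, -6, -6]].
There the 2×2 minor on rows j ∈ {0, 1}, columns (i,k) ∈ {(0,0), (0,1)} is det [[2, -5], [0, -18]] = -36 ≠ 0, so this unfolding has rank ≥ 2; CP rank is at least every unfolding rank, so rank(T) ≥ 2.
In particular rank(T) ≥ 2 > 1, so T is not rank-1.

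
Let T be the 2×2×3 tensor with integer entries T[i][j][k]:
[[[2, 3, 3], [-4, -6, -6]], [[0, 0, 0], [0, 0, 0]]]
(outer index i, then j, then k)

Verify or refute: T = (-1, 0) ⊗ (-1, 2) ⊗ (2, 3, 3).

Yes

Reconstruct entrywise from the claimed factors. For example, T[0,1,0] = -4 and Σₗ aₗ[0]bₗ[1]cₗ[0] = (-1)·(2)·(2) = -4; checking all 12 entries, every one matches. The claim holds.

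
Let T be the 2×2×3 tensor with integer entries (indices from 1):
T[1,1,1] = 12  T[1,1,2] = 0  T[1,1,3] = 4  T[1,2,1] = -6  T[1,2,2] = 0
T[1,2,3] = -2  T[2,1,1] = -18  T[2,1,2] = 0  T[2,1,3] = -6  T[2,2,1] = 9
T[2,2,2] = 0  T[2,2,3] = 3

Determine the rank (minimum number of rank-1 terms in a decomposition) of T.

1

Lower bound: T ≠ 0 (e.g. T[1,1,1] = 12), so rank(T) ≥ 1.
Upper bound: the mode-1 fibre T[:,1,1] = [12, -18] gives a = [2, -3] (primitive direction); the mode-2 fibre T[1,:,1] = [12, -6] gives b = [2, -1]; then c[k] = T[1,1,k] / (a[1]·b[1]) = [12, 0, 4] / 4 = [3, 0, 1].
Expanding [2, -3] ⊗ [2, -1] ⊗ [3, 0, 1] reproduces all 12 entries of T, so T = [2, -3] ⊗ [2, -1] ⊗ [3, 0, 1] and rank(T) ≤ 1.
These bounds meet, so rank(T) = 1.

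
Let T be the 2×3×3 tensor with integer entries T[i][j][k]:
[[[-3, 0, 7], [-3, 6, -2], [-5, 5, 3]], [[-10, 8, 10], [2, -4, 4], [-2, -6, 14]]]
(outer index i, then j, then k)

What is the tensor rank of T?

3

Lower bound: the mode-3 unfolding of T (rows indexed by k, columns by (i,j) = (0,0), (0,1), (0,2), (1,0), (1,1), (1,2)) is [[-3, -3, -5, -10, 2, -2], [0, 6, 5, 8, -4, -6], [7, -2, 3, 10, 4, 14]].
There the 3×3 minor on rows k ∈ {0, 1, 2}, columns (i,j) ∈ {(0,0), (0,1), (0,2)} is det [[-3, -3, -5], [0, 6, 5], [7, -2, 3]] = 21 ≠ 0, so this unfolding has rank ≥ 3; CP rank is at least every unfolding rank, so rank(T) ≥ 3. (This is only a lower bound: in general the CP rank may exceed every unfolding rank, so we still need to exhibit 3 rank-1 terms summing to T.)
Upper bound: T is a sum of 3 rank-1 terms, T = [1, -2] ⊗ [1, -2, -2] ⊗ [1, -2, 1] + [1, 2] ⊗ [2, -1, 2] ⊗ [-1, 0, 2] + [1, 2] ⊗ [2, 2, 1] ⊗ [-1, 1, 1] (written with every a and b primitive with positive leading entry and the scale carried by c; CP decompositions are not unique, and this one is verified by expanding entrywise), so rank(T) ≤ 3.
These bounds meet, so rank(T) = 3.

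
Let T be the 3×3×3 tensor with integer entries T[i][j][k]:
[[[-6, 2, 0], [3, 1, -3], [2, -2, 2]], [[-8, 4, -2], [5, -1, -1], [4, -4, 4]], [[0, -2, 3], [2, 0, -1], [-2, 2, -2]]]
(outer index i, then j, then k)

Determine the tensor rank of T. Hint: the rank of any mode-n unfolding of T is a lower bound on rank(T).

3

Lower bound: in the mode-2 unfolding of T (rows indexed by j, columns by (i,k)) the 3×3 minor on rows j ∈ {0, 1, 2}, columns (i,k) ∈ {(0,0), (0,1), (1,0)} is det [[-6, 2, -8], [3, 1, 5], [2, -2, 4]] = -24 ≠ 0, so that unfolding has rank ≥ 3 and hence rank(T) ≥ 3 (CP rank is at least every unfolding rank, though it can be larger).
Upper bound: T is a sum of 3 rank-1 terms, T = [1, 2, -1] (x) [2, -1, -2] (x) [-1, 1, -1] + [2, 1, -1] (x) [0, 1, 0] (x) [-1, 1, -1] + [2, 2, 1] (x) [1, -1, 0] (x) [-2, 0, 1] (written with every a and b primitive with positive leading entry and the scale carried by c; CP decompositions are not unique, and this one is verified by expanding entrywise), so rank(T) ≤ 3.
These bounds meet, so rank(T) = 3.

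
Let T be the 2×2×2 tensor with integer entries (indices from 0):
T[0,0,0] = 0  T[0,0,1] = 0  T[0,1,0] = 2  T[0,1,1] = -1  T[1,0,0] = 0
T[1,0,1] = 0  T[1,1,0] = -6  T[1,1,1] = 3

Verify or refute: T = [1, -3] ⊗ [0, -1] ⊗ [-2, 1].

Reconstruct entrywise from the claimed factors. For example, T[1,0,1] = 0 and Σₗ aₗ[1]bₗ[0]cₗ[1] = (-3)·(0)·(1) = 0; checking all 8 entries, every one matches. The claim holds.

Yes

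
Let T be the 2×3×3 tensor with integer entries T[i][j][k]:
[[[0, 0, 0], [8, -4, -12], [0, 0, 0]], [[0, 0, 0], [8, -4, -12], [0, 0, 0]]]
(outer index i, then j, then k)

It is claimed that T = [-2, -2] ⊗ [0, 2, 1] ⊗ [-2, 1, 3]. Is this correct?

Reconstruct entry (0,2,0) from the claimed factors: Σₗ aₗ[0]bₗ[2]cₗ[0] = (-2)·(1)·(-2) = 4, but T[0,2,0] = 0. The claim is false.

No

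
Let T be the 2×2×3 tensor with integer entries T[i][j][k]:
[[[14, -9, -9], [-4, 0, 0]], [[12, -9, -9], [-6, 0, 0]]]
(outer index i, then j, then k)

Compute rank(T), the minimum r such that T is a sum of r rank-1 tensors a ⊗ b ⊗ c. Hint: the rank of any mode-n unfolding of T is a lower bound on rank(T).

2

Lower bound: the mode-2 unfolding of T (rows indexed by j, columns by (i,k) = (0,0), (0,1), (0,2), (1,0), (1,1), (1,2)) is [[14, -9, -9, 12, -9, -9], [-4, 0, 0, -6, 0, 0]].
There the 2×2 minor on rows j ∈ {0, 1}, columns (i,k) ∈ {(0,0), (0,1)} is det [[14, -9], [-4, 0]] = -36 ≠ 0, so this unfolding has rank ≥ 2; CP rank is at least every unfolding rank, so rank(T) ≥ 2. (This is only a lower bound: in general the CP rank may exceed every unfolding rank, so we still need to exhibit 2 rank-1 terms summing to T.)
Upper bound — finding two terms. Write S_k = T[:,:,k] for the frontal slices: S₀ = [[14, -4], [12, -6]], S₁ = [[-9, 0], [-9, 0]], S₂ = [[-9, 0], [-9, 0]].
If T = a₁ ⊗ b₁ ⊗ c₁ + a₂ ⊗ b₂ ⊗ c₂ then each S_k = c₁[k]·a₁b₁ᵀ + c₂[k]·a₂b₂ᵀ. S₀ and S₁ are linearly independent, so a₁b₁ᵀ and a₂b₂ᵀ must span the same plane of matrices: they are the rank-1 matrices of the form x·S₀ + y·S₁.
det(x·S₀ + y·S₁) is −36·x² + 18·xy = (-18)·(2·x − y)(x), vanishing at (x:y) = (1:2) and (0:1).
M₁ = S₀ + 2·S₁ = [[-4, -4], [-6, -6]] = (-2)·(2, 3)(1, 1)ᵀ and M₂ = S₁ = [[-9, 0], [-9, 0]] = (-9)·(1, 1)(1, 0)ᵀ, so take a₁ = (2, 3), b₁ = (1, 1), a₂ = (1, 1), b₂ = (1, 0).
Each slice is an integer combination of E₁ = a₁b₁ᵀ and E₂ = a₂b₂ᵀ: S₀ = −2·E₁ + 18·E₂, S₁ = −9·E₂, S₂ = −9·E₂; reading off coefficients, c₁ = (-2, 0, 0) and c₂ = (18, -9, -9).
Hence T = (2, 3) ⊗ (1, 1) ⊗ (-2, 0, 0) + (1, 1) ⊗ (1, 0) ⊗ (18, -9, -9), so rank(T) ≤ 2.
These bounds meet, so rank(T) = 2.
Check entry T[1,1,0] = -6: (3)·(1)·(-2) + (1)·(0)·(18) = -6.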